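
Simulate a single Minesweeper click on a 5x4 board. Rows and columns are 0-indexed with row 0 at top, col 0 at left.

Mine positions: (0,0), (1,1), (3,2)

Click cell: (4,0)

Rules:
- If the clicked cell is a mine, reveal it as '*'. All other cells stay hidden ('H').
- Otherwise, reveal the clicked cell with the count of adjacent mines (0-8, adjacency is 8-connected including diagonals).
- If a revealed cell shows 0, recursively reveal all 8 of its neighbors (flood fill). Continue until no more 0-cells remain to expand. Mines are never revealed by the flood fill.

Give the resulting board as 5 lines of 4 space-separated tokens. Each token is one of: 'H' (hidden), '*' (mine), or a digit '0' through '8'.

H H H H
H H H H
1 2 H H
0 1 H H
0 1 H H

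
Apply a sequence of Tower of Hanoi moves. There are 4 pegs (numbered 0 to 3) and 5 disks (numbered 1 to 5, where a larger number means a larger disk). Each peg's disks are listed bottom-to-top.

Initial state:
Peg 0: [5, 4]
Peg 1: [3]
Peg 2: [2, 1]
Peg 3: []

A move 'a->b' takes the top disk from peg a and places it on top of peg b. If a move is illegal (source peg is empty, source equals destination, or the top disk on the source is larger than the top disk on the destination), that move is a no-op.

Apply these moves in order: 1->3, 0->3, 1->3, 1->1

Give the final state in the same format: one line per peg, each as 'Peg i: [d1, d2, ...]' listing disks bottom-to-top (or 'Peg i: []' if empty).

Answer: Peg 0: [5, 4]
Peg 1: []
Peg 2: [2, 1]
Peg 3: [3]

Derivation:
After move 1 (1->3):
Peg 0: [5, 4]
Peg 1: []
Peg 2: [2, 1]
Peg 3: [3]

After move 2 (0->3):
Peg 0: [5, 4]
Peg 1: []
Peg 2: [2, 1]
Peg 3: [3]

After move 3 (1->3):
Peg 0: [5, 4]
Peg 1: []
Peg 2: [2, 1]
Peg 3: [3]

After move 4 (1->1):
Peg 0: [5, 4]
Peg 1: []
Peg 2: [2, 1]
Peg 3: [3]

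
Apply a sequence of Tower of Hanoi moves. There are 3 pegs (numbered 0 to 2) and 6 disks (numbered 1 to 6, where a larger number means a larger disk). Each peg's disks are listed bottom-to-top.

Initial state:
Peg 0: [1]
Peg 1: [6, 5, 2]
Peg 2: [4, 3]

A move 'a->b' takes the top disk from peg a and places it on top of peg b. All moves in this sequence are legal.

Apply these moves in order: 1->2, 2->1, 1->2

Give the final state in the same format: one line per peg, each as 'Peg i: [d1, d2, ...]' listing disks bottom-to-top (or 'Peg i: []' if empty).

After move 1 (1->2):
Peg 0: [1]
Peg 1: [6, 5]
Peg 2: [4, 3, 2]

After move 2 (2->1):
Peg 0: [1]
Peg 1: [6, 5, 2]
Peg 2: [4, 3]

After move 3 (1->2):
Peg 0: [1]
Peg 1: [6, 5]
Peg 2: [4, 3, 2]

Answer: Peg 0: [1]
Peg 1: [6, 5]
Peg 2: [4, 3, 2]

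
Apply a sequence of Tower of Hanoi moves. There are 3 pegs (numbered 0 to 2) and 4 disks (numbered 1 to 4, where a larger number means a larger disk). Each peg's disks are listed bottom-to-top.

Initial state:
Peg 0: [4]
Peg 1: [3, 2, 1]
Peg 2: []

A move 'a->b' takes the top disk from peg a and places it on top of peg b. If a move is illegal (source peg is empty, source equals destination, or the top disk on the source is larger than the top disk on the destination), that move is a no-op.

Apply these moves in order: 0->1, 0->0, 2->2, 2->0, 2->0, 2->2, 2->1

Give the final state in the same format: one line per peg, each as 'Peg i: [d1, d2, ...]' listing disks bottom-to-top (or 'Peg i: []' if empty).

After move 1 (0->1):
Peg 0: [4]
Peg 1: [3, 2, 1]
Peg 2: []

After move 2 (0->0):
Peg 0: [4]
Peg 1: [3, 2, 1]
Peg 2: []

After move 3 (2->2):
Peg 0: [4]
Peg 1: [3, 2, 1]
Peg 2: []

After move 4 (2->0):
Peg 0: [4]
Peg 1: [3, 2, 1]
Peg 2: []

After move 5 (2->0):
Peg 0: [4]
Peg 1: [3, 2, 1]
Peg 2: []

After move 6 (2->2):
Peg 0: [4]
Peg 1: [3, 2, 1]
Peg 2: []

After move 7 (2->1):
Peg 0: [4]
Peg 1: [3, 2, 1]
Peg 2: []

Answer: Peg 0: [4]
Peg 1: [3, 2, 1]
Peg 2: []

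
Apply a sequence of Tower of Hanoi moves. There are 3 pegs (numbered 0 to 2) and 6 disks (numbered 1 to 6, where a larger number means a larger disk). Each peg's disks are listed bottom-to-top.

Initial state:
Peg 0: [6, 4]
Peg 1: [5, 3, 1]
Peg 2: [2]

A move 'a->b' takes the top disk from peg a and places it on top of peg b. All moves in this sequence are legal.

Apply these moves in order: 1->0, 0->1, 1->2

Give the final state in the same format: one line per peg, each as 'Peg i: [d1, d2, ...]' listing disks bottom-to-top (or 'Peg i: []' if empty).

Answer: Peg 0: [6, 4]
Peg 1: [5, 3]
Peg 2: [2, 1]

Derivation:
After move 1 (1->0):
Peg 0: [6, 4, 1]
Peg 1: [5, 3]
Peg 2: [2]

After move 2 (0->1):
Peg 0: [6, 4]
Peg 1: [5, 3, 1]
Peg 2: [2]

After move 3 (1->2):
Peg 0: [6, 4]
Peg 1: [5, 3]
Peg 2: [2, 1]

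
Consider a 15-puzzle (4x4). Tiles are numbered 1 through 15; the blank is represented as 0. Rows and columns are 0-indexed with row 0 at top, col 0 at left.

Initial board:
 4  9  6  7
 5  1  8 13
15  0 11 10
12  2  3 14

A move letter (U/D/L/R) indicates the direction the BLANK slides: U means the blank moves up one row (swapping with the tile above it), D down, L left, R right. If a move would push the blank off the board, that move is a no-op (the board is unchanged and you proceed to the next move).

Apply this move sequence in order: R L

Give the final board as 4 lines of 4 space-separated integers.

Answer:  4  9  6  7
 5  1  8 13
15  0 11 10
12  2  3 14

Derivation:
After move 1 (R):
 4  9  6  7
 5  1  8 13
15 11  0 10
12  2  3 14

After move 2 (L):
 4  9  6  7
 5  1  8 13
15  0 11 10
12  2  3 14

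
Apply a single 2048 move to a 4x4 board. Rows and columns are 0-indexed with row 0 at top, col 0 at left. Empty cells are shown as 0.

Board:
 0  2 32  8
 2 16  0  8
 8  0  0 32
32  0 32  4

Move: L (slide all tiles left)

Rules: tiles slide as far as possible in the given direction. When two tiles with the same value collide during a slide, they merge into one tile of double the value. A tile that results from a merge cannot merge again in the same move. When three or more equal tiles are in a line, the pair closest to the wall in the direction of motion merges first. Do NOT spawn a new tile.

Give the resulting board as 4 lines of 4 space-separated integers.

Slide left:
row 0: [0, 2, 32, 8] -> [2, 32, 8, 0]
row 1: [2, 16, 0, 8] -> [2, 16, 8, 0]
row 2: [8, 0, 0, 32] -> [8, 32, 0, 0]
row 3: [32, 0, 32, 4] -> [64, 4, 0, 0]

Answer:  2 32  8  0
 2 16  8  0
 8 32  0  0
64  4  0  0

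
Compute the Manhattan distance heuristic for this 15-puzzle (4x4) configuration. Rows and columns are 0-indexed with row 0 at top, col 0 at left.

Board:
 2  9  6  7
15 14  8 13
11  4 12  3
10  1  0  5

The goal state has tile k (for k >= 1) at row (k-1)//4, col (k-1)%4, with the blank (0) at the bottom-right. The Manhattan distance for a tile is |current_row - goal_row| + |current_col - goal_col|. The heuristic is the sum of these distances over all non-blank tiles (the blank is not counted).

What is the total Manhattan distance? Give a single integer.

Answer: 41

Derivation:
Tile 2: at (0,0), goal (0,1), distance |0-0|+|0-1| = 1
Tile 9: at (0,1), goal (2,0), distance |0-2|+|1-0| = 3
Tile 6: at (0,2), goal (1,1), distance |0-1|+|2-1| = 2
Tile 7: at (0,3), goal (1,2), distance |0-1|+|3-2| = 2
Tile 15: at (1,0), goal (3,2), distance |1-3|+|0-2| = 4
Tile 14: at (1,1), goal (3,1), distance |1-3|+|1-1| = 2
Tile 8: at (1,2), goal (1,3), distance |1-1|+|2-3| = 1
Tile 13: at (1,3), goal (3,0), distance |1-3|+|3-0| = 5
Tile 11: at (2,0), goal (2,2), distance |2-2|+|0-2| = 2
Tile 4: at (2,1), goal (0,3), distance |2-0|+|1-3| = 4
Tile 12: at (2,2), goal (2,3), distance |2-2|+|2-3| = 1
Tile 3: at (2,3), goal (0,2), distance |2-0|+|3-2| = 3
Tile 10: at (3,0), goal (2,1), distance |3-2|+|0-1| = 2
Tile 1: at (3,1), goal (0,0), distance |3-0|+|1-0| = 4
Tile 5: at (3,3), goal (1,0), distance |3-1|+|3-0| = 5
Sum: 1 + 3 + 2 + 2 + 4 + 2 + 1 + 5 + 2 + 4 + 1 + 3 + 2 + 4 + 5 = 41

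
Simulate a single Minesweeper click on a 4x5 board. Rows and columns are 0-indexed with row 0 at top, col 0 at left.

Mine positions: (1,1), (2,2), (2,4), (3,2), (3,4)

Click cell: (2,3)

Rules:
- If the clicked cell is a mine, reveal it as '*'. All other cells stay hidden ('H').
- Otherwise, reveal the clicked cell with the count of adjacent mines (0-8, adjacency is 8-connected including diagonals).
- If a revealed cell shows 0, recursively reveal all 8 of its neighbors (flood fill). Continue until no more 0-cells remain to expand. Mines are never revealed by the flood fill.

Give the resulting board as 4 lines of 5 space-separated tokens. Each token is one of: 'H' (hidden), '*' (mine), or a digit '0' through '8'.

H H H H H
H H H H H
H H H 4 H
H H H H H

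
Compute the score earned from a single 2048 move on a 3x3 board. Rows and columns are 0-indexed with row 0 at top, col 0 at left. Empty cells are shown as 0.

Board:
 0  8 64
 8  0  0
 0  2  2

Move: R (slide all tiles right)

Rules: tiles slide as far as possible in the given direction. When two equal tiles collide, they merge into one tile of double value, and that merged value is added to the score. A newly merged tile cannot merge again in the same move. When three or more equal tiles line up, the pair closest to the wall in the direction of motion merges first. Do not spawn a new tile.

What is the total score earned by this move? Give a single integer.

Answer: 4

Derivation:
Slide right:
row 0: [0, 8, 64] -> [0, 8, 64]  score +0 (running 0)
row 1: [8, 0, 0] -> [0, 0, 8]  score +0 (running 0)
row 2: [0, 2, 2] -> [0, 0, 4]  score +4 (running 4)
Board after move:
 0  8 64
 0  0  8
 0  0  4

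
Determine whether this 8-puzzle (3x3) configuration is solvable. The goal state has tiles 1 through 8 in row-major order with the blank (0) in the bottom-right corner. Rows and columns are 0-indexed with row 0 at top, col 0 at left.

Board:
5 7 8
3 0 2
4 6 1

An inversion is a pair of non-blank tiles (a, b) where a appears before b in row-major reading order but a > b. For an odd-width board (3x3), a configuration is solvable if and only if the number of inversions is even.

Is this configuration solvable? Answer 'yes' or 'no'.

Answer: no

Derivation:
Inversions (pairs i<j in row-major order where tile[i] > tile[j] > 0): 19
19 is odd, so the puzzle is not solvable.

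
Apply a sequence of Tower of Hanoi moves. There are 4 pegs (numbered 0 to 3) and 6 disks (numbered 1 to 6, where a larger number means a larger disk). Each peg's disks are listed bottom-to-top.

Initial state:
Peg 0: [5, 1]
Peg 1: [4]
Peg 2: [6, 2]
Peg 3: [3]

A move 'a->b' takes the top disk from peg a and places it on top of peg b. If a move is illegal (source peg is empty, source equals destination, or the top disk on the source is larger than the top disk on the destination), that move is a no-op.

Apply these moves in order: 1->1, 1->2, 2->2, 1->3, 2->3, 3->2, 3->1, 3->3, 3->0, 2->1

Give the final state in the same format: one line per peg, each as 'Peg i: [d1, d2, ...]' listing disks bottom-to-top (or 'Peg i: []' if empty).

After move 1 (1->1):
Peg 0: [5, 1]
Peg 1: [4]
Peg 2: [6, 2]
Peg 3: [3]

After move 2 (1->2):
Peg 0: [5, 1]
Peg 1: [4]
Peg 2: [6, 2]
Peg 3: [3]

After move 3 (2->2):
Peg 0: [5, 1]
Peg 1: [4]
Peg 2: [6, 2]
Peg 3: [3]

After move 4 (1->3):
Peg 0: [5, 1]
Peg 1: [4]
Peg 2: [6, 2]
Peg 3: [3]

After move 5 (2->3):
Peg 0: [5, 1]
Peg 1: [4]
Peg 2: [6]
Peg 3: [3, 2]

After move 6 (3->2):
Peg 0: [5, 1]
Peg 1: [4]
Peg 2: [6, 2]
Peg 3: [3]

After move 7 (3->1):
Peg 0: [5, 1]
Peg 1: [4, 3]
Peg 2: [6, 2]
Peg 3: []

After move 8 (3->3):
Peg 0: [5, 1]
Peg 1: [4, 3]
Peg 2: [6, 2]
Peg 3: []

After move 9 (3->0):
Peg 0: [5, 1]
Peg 1: [4, 3]
Peg 2: [6, 2]
Peg 3: []

After move 10 (2->1):
Peg 0: [5, 1]
Peg 1: [4, 3, 2]
Peg 2: [6]
Peg 3: []

Answer: Peg 0: [5, 1]
Peg 1: [4, 3, 2]
Peg 2: [6]
Peg 3: []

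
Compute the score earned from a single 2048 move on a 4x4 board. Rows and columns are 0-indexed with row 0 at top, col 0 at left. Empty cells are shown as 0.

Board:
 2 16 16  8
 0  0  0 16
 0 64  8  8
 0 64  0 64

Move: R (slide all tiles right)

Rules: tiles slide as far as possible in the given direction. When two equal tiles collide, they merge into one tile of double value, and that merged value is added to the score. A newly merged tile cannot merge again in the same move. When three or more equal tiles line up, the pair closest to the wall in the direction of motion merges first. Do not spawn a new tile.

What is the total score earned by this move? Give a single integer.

Slide right:
row 0: [2, 16, 16, 8] -> [0, 2, 32, 8]  score +32 (running 32)
row 1: [0, 0, 0, 16] -> [0, 0, 0, 16]  score +0 (running 32)
row 2: [0, 64, 8, 8] -> [0, 0, 64, 16]  score +16 (running 48)
row 3: [0, 64, 0, 64] -> [0, 0, 0, 128]  score +128 (running 176)
Board after move:
  0   2  32   8
  0   0   0  16
  0   0  64  16
  0   0   0 128

Answer: 176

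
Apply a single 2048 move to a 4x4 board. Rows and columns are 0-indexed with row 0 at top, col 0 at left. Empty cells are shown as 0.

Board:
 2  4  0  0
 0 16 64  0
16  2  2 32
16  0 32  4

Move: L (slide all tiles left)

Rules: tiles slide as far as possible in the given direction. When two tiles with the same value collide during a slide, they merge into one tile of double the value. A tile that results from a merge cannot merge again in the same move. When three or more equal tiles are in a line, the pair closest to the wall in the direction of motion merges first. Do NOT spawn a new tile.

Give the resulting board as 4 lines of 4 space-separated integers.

Slide left:
row 0: [2, 4, 0, 0] -> [2, 4, 0, 0]
row 1: [0, 16, 64, 0] -> [16, 64, 0, 0]
row 2: [16, 2, 2, 32] -> [16, 4, 32, 0]
row 3: [16, 0, 32, 4] -> [16, 32, 4, 0]

Answer:  2  4  0  0
16 64  0  0
16  4 32  0
16 32  4  0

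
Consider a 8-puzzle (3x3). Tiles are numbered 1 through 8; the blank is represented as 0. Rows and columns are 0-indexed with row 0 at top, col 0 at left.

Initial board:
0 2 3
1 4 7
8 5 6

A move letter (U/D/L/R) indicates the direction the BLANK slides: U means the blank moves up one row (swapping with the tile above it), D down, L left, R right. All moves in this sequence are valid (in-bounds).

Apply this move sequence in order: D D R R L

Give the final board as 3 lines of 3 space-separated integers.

After move 1 (D):
1 2 3
0 4 7
8 5 6

After move 2 (D):
1 2 3
8 4 7
0 5 6

After move 3 (R):
1 2 3
8 4 7
5 0 6

After move 4 (R):
1 2 3
8 4 7
5 6 0

After move 5 (L):
1 2 3
8 4 7
5 0 6

Answer: 1 2 3
8 4 7
5 0 6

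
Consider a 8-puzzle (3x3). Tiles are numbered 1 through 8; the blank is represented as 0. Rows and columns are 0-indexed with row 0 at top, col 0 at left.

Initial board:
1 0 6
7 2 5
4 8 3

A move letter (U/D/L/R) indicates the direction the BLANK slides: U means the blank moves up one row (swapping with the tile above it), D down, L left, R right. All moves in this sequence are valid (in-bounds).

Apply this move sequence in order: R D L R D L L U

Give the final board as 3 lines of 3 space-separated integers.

Answer: 1 6 5
0 2 3
7 4 8

Derivation:
After move 1 (R):
1 6 0
7 2 5
4 8 3

After move 2 (D):
1 6 5
7 2 0
4 8 3

After move 3 (L):
1 6 5
7 0 2
4 8 3

After move 4 (R):
1 6 5
7 2 0
4 8 3

After move 5 (D):
1 6 5
7 2 3
4 8 0

After move 6 (L):
1 6 5
7 2 3
4 0 8

After move 7 (L):
1 6 5
7 2 3
0 4 8

After move 8 (U):
1 6 5
0 2 3
7 4 8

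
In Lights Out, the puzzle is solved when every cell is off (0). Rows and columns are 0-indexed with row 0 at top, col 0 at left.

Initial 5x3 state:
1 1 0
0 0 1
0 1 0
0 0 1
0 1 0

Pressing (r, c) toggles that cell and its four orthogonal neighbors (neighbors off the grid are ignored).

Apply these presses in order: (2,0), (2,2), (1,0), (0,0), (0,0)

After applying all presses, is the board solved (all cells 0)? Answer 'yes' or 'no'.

Answer: no

Derivation:
After press 1 at (2,0):
1 1 0
1 0 1
1 0 0
1 0 1
0 1 0

After press 2 at (2,2):
1 1 0
1 0 0
1 1 1
1 0 0
0 1 0

After press 3 at (1,0):
0 1 0
0 1 0
0 1 1
1 0 0
0 1 0

After press 4 at (0,0):
1 0 0
1 1 0
0 1 1
1 0 0
0 1 0

After press 5 at (0,0):
0 1 0
0 1 0
0 1 1
1 0 0
0 1 0

Lights still on: 6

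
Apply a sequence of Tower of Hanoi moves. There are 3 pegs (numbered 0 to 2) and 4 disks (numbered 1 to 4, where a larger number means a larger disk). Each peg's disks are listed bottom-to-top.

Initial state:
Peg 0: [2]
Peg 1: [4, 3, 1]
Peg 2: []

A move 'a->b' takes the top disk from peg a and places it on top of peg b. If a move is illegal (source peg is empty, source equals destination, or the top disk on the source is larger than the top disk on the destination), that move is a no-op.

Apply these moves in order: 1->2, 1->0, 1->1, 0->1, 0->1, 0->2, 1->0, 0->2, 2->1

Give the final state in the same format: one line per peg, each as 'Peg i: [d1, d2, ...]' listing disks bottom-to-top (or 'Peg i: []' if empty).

Answer: Peg 0: [2]
Peg 1: [4, 3, 1]
Peg 2: []

Derivation:
After move 1 (1->2):
Peg 0: [2]
Peg 1: [4, 3]
Peg 2: [1]

After move 2 (1->0):
Peg 0: [2]
Peg 1: [4, 3]
Peg 2: [1]

After move 3 (1->1):
Peg 0: [2]
Peg 1: [4, 3]
Peg 2: [1]

After move 4 (0->1):
Peg 0: []
Peg 1: [4, 3, 2]
Peg 2: [1]

After move 5 (0->1):
Peg 0: []
Peg 1: [4, 3, 2]
Peg 2: [1]

After move 6 (0->2):
Peg 0: []
Peg 1: [4, 3, 2]
Peg 2: [1]

After move 7 (1->0):
Peg 0: [2]
Peg 1: [4, 3]
Peg 2: [1]

After move 8 (0->2):
Peg 0: [2]
Peg 1: [4, 3]
Peg 2: [1]

After move 9 (2->1):
Peg 0: [2]
Peg 1: [4, 3, 1]
Peg 2: []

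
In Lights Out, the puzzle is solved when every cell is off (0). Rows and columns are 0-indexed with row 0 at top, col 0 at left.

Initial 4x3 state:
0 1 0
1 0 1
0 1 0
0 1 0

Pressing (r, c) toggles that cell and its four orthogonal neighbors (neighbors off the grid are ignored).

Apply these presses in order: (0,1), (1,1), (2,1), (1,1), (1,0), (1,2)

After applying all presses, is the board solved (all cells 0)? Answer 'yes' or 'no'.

Answer: yes

Derivation:
After press 1 at (0,1):
1 0 1
1 1 1
0 1 0
0 1 0

After press 2 at (1,1):
1 1 1
0 0 0
0 0 0
0 1 0

After press 3 at (2,1):
1 1 1
0 1 0
1 1 1
0 0 0

After press 4 at (1,1):
1 0 1
1 0 1
1 0 1
0 0 0

After press 5 at (1,0):
0 0 1
0 1 1
0 0 1
0 0 0

After press 6 at (1,2):
0 0 0
0 0 0
0 0 0
0 0 0

Lights still on: 0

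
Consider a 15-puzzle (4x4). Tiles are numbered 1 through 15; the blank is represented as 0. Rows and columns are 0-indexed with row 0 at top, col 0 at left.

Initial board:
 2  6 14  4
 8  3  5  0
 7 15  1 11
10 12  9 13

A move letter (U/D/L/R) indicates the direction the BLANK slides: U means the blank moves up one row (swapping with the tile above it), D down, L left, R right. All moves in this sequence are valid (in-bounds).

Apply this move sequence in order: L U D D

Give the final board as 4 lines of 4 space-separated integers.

Answer:  2  6 14  4
 8  3  1  5
 7 15  0 11
10 12  9 13

Derivation:
After move 1 (L):
 2  6 14  4
 8  3  0  5
 7 15  1 11
10 12  9 13

After move 2 (U):
 2  6  0  4
 8  3 14  5
 7 15  1 11
10 12  9 13

After move 3 (D):
 2  6 14  4
 8  3  0  5
 7 15  1 11
10 12  9 13

After move 4 (D):
 2  6 14  4
 8  3  1  5
 7 15  0 11
10 12  9 13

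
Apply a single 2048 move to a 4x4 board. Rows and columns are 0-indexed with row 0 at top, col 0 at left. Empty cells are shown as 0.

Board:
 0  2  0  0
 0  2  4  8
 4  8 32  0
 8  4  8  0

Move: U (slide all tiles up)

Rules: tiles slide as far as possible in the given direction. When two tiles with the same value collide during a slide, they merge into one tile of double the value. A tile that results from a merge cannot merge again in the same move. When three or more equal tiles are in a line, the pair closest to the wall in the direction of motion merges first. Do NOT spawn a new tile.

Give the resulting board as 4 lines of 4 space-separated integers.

Answer:  4  4  4  8
 8  8 32  0
 0  4  8  0
 0  0  0  0

Derivation:
Slide up:
col 0: [0, 0, 4, 8] -> [4, 8, 0, 0]
col 1: [2, 2, 8, 4] -> [4, 8, 4, 0]
col 2: [0, 4, 32, 8] -> [4, 32, 8, 0]
col 3: [0, 8, 0, 0] -> [8, 0, 0, 0]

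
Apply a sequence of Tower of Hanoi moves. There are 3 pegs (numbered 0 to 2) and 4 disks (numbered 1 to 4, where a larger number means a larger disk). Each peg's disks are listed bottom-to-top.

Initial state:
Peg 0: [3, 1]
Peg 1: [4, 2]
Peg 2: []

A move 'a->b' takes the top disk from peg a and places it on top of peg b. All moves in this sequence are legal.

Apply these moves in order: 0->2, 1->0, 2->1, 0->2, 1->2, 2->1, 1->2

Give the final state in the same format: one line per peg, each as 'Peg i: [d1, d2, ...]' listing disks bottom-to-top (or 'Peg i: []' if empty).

Answer: Peg 0: [3]
Peg 1: [4]
Peg 2: [2, 1]

Derivation:
After move 1 (0->2):
Peg 0: [3]
Peg 1: [4, 2]
Peg 2: [1]

After move 2 (1->0):
Peg 0: [3, 2]
Peg 1: [4]
Peg 2: [1]

After move 3 (2->1):
Peg 0: [3, 2]
Peg 1: [4, 1]
Peg 2: []

After move 4 (0->2):
Peg 0: [3]
Peg 1: [4, 1]
Peg 2: [2]

After move 5 (1->2):
Peg 0: [3]
Peg 1: [4]
Peg 2: [2, 1]

After move 6 (2->1):
Peg 0: [3]
Peg 1: [4, 1]
Peg 2: [2]

After move 7 (1->2):
Peg 0: [3]
Peg 1: [4]
Peg 2: [2, 1]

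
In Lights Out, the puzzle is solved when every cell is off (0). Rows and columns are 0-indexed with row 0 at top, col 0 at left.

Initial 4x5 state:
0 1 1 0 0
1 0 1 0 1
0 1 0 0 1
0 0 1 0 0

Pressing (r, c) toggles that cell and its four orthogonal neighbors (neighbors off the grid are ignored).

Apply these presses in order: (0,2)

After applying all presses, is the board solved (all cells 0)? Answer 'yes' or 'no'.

Answer: no

Derivation:
After press 1 at (0,2):
0 0 0 1 0
1 0 0 0 1
0 1 0 0 1
0 0 1 0 0

Lights still on: 6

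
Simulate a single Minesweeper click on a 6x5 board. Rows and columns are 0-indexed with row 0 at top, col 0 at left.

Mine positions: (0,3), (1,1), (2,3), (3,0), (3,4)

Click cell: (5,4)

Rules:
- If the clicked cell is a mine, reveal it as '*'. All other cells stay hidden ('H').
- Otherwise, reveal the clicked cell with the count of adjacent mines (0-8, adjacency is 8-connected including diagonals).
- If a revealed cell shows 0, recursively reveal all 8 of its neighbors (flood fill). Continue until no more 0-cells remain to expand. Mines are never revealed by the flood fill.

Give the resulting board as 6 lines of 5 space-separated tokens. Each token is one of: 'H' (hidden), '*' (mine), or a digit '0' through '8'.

H H H H H
H H H H H
H H H H H
H 1 1 2 H
1 1 0 1 1
0 0 0 0 0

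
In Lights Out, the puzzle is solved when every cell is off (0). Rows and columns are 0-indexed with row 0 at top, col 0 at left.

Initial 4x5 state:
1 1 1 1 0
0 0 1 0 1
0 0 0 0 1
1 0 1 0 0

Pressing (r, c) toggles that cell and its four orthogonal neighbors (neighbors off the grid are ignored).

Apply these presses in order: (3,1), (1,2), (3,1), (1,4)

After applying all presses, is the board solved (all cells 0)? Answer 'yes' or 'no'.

After press 1 at (3,1):
1 1 1 1 0
0 0 1 0 1
0 1 0 0 1
0 1 0 0 0

After press 2 at (1,2):
1 1 0 1 0
0 1 0 1 1
0 1 1 0 1
0 1 0 0 0

After press 3 at (3,1):
1 1 0 1 0
0 1 0 1 1
0 0 1 0 1
1 0 1 0 0

After press 4 at (1,4):
1 1 0 1 1
0 1 0 0 0
0 0 1 0 0
1 0 1 0 0

Lights still on: 8

Answer: no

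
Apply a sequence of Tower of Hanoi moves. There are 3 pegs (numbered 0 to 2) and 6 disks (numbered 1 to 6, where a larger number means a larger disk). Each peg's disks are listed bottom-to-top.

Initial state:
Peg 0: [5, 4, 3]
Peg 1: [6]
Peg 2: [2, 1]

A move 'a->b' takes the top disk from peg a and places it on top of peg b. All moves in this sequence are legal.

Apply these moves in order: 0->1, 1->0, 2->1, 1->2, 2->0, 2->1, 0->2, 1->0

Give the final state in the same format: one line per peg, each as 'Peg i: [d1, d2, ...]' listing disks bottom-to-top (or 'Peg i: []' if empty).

After move 1 (0->1):
Peg 0: [5, 4]
Peg 1: [6, 3]
Peg 2: [2, 1]

After move 2 (1->0):
Peg 0: [5, 4, 3]
Peg 1: [6]
Peg 2: [2, 1]

After move 3 (2->1):
Peg 0: [5, 4, 3]
Peg 1: [6, 1]
Peg 2: [2]

After move 4 (1->2):
Peg 0: [5, 4, 3]
Peg 1: [6]
Peg 2: [2, 1]

After move 5 (2->0):
Peg 0: [5, 4, 3, 1]
Peg 1: [6]
Peg 2: [2]

After move 6 (2->1):
Peg 0: [5, 4, 3, 1]
Peg 1: [6, 2]
Peg 2: []

After move 7 (0->2):
Peg 0: [5, 4, 3]
Peg 1: [6, 2]
Peg 2: [1]

After move 8 (1->0):
Peg 0: [5, 4, 3, 2]
Peg 1: [6]
Peg 2: [1]

Answer: Peg 0: [5, 4, 3, 2]
Peg 1: [6]
Peg 2: [1]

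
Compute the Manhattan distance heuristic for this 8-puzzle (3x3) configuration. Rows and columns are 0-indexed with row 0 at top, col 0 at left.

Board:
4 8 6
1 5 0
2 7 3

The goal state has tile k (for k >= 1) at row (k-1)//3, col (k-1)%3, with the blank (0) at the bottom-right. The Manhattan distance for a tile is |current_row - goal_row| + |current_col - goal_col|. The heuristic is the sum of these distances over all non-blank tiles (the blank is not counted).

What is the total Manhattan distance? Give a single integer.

Tile 4: (0,0)->(1,0) = 1
Tile 8: (0,1)->(2,1) = 2
Tile 6: (0,2)->(1,2) = 1
Tile 1: (1,0)->(0,0) = 1
Tile 5: (1,1)->(1,1) = 0
Tile 2: (2,0)->(0,1) = 3
Tile 7: (2,1)->(2,0) = 1
Tile 3: (2,2)->(0,2) = 2
Sum: 1 + 2 + 1 + 1 + 0 + 3 + 1 + 2 = 11

Answer: 11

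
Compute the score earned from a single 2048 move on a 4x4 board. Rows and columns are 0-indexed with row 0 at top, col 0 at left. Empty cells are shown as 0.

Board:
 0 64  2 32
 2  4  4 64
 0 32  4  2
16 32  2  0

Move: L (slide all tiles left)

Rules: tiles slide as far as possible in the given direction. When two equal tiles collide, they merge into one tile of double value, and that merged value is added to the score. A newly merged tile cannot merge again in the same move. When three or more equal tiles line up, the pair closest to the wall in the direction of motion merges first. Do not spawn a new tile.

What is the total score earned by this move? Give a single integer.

Answer: 8

Derivation:
Slide left:
row 0: [0, 64, 2, 32] -> [64, 2, 32, 0]  score +0 (running 0)
row 1: [2, 4, 4, 64] -> [2, 8, 64, 0]  score +8 (running 8)
row 2: [0, 32, 4, 2] -> [32, 4, 2, 0]  score +0 (running 8)
row 3: [16, 32, 2, 0] -> [16, 32, 2, 0]  score +0 (running 8)
Board after move:
64  2 32  0
 2  8 64  0
32  4  2  0
16 32  2  0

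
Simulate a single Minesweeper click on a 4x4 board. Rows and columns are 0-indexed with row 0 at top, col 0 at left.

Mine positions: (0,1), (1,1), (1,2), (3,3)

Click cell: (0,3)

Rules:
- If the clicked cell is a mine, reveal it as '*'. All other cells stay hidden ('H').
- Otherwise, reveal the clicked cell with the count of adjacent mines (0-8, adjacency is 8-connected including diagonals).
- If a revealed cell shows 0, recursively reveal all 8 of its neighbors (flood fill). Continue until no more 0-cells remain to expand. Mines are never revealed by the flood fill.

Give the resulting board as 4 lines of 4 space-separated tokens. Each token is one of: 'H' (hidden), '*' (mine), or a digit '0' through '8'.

H H H 1
H H H H
H H H H
H H H H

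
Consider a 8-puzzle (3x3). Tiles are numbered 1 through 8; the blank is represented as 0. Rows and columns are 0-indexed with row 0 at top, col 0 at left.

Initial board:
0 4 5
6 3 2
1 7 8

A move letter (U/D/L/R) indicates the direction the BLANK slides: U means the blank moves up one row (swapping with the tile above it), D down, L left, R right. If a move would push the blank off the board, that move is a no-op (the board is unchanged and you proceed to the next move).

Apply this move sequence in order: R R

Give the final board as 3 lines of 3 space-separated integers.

Answer: 4 5 0
6 3 2
1 7 8

Derivation:
After move 1 (R):
4 0 5
6 3 2
1 7 8

After move 2 (R):
4 5 0
6 3 2
1 7 8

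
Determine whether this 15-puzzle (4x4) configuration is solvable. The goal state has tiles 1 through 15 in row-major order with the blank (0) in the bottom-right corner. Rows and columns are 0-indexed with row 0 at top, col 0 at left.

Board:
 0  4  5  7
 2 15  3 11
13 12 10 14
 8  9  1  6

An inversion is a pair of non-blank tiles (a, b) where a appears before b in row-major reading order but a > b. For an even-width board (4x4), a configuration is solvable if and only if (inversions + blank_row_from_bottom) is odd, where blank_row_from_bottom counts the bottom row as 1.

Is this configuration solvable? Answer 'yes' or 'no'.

Answer: no

Derivation:
Inversions: 50
Blank is in row 0 (0-indexed from top), which is row 4 counting from the bottom (bottom = 1).
50 + 4 = 54, which is even, so the puzzle is not solvable.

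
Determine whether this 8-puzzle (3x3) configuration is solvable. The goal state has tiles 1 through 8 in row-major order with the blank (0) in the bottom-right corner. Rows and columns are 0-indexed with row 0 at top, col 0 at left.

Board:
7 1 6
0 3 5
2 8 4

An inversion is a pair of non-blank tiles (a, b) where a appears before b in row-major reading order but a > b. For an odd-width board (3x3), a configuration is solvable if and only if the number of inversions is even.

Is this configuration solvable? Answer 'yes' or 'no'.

Answer: yes

Derivation:
Inversions (pairs i<j in row-major order where tile[i] > tile[j] > 0): 14
14 is even, so the puzzle is solvable.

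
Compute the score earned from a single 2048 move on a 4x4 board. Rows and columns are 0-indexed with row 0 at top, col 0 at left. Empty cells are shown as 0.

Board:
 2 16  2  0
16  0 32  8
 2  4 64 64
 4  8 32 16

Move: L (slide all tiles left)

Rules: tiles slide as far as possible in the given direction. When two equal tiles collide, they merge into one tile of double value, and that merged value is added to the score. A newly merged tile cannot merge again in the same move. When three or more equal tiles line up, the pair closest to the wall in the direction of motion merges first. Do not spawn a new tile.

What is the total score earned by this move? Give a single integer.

Slide left:
row 0: [2, 16, 2, 0] -> [2, 16, 2, 0]  score +0 (running 0)
row 1: [16, 0, 32, 8] -> [16, 32, 8, 0]  score +0 (running 0)
row 2: [2, 4, 64, 64] -> [2, 4, 128, 0]  score +128 (running 128)
row 3: [4, 8, 32, 16] -> [4, 8, 32, 16]  score +0 (running 128)
Board after move:
  2  16   2   0
 16  32   8   0
  2   4 128   0
  4   8  32  16

Answer: 128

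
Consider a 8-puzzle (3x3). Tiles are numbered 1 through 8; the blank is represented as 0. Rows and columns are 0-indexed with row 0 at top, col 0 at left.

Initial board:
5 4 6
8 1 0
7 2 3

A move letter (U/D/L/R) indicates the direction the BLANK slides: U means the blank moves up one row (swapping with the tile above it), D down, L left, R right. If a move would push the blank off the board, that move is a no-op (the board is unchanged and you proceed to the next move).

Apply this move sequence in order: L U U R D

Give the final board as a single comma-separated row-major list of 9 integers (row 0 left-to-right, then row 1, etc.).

After move 1 (L):
5 4 6
8 0 1
7 2 3

After move 2 (U):
5 0 6
8 4 1
7 2 3

After move 3 (U):
5 0 6
8 4 1
7 2 3

After move 4 (R):
5 6 0
8 4 1
7 2 3

After move 5 (D):
5 6 1
8 4 0
7 2 3

Answer: 5, 6, 1, 8, 4, 0, 7, 2, 3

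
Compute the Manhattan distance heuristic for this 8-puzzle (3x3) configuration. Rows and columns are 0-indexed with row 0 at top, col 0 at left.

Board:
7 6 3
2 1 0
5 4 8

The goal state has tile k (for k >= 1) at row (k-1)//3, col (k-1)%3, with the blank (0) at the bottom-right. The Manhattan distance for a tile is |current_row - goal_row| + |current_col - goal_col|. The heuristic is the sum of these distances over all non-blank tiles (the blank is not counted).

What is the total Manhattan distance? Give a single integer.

Tile 7: (0,0)->(2,0) = 2
Tile 6: (0,1)->(1,2) = 2
Tile 3: (0,2)->(0,2) = 0
Tile 2: (1,0)->(0,1) = 2
Tile 1: (1,1)->(0,0) = 2
Tile 5: (2,0)->(1,1) = 2
Tile 4: (2,1)->(1,0) = 2
Tile 8: (2,2)->(2,1) = 1
Sum: 2 + 2 + 0 + 2 + 2 + 2 + 2 + 1 = 13

Answer: 13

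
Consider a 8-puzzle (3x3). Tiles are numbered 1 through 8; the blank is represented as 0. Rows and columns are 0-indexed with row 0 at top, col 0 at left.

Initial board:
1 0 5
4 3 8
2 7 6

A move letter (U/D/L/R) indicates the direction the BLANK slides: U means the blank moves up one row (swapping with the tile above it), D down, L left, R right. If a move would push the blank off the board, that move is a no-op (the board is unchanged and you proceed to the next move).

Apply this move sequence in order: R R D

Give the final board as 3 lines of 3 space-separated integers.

After move 1 (R):
1 5 0
4 3 8
2 7 6

After move 2 (R):
1 5 0
4 3 8
2 7 6

After move 3 (D):
1 5 8
4 3 0
2 7 6

Answer: 1 5 8
4 3 0
2 7 6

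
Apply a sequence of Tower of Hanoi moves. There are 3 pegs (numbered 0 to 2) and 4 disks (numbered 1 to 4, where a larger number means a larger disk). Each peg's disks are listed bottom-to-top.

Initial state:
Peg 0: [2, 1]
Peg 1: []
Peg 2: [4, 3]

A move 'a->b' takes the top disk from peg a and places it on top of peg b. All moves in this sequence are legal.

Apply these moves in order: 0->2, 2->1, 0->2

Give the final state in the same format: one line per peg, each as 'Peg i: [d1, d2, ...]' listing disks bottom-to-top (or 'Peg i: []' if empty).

After move 1 (0->2):
Peg 0: [2]
Peg 1: []
Peg 2: [4, 3, 1]

After move 2 (2->1):
Peg 0: [2]
Peg 1: [1]
Peg 2: [4, 3]

After move 3 (0->2):
Peg 0: []
Peg 1: [1]
Peg 2: [4, 3, 2]

Answer: Peg 0: []
Peg 1: [1]
Peg 2: [4, 3, 2]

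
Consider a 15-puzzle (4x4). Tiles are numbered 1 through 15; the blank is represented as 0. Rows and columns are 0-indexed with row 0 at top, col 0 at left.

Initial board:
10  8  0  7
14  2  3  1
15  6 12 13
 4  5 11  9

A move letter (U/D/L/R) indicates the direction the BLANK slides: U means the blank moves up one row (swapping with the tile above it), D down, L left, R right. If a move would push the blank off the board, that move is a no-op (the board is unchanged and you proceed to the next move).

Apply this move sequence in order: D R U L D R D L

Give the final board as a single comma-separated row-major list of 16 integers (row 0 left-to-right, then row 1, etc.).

Answer: 10, 8, 1, 3, 14, 2, 7, 13, 15, 6, 0, 12, 4, 5, 11, 9

Derivation:
After move 1 (D):
10  8  3  7
14  2  0  1
15  6 12 13
 4  5 11  9

After move 2 (R):
10  8  3  7
14  2  1  0
15  6 12 13
 4  5 11  9

After move 3 (U):
10  8  3  0
14  2  1  7
15  6 12 13
 4  5 11  9

After move 4 (L):
10  8  0  3
14  2  1  7
15  6 12 13
 4  5 11  9

After move 5 (D):
10  8  1  3
14  2  0  7
15  6 12 13
 4  5 11  9

After move 6 (R):
10  8  1  3
14  2  7  0
15  6 12 13
 4  5 11  9

After move 7 (D):
10  8  1  3
14  2  7 13
15  6 12  0
 4  5 11  9

After move 8 (L):
10  8  1  3
14  2  7 13
15  6  0 12
 4  5 11  9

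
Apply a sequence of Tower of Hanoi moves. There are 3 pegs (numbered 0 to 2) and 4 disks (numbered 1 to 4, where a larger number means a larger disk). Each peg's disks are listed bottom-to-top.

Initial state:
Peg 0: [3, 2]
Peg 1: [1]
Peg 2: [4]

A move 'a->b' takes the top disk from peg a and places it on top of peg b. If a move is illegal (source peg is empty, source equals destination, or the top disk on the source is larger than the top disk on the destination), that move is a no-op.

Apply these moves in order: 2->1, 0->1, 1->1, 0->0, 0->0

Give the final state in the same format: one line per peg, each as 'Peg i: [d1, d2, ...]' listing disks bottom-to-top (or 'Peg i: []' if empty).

After move 1 (2->1):
Peg 0: [3, 2]
Peg 1: [1]
Peg 2: [4]

After move 2 (0->1):
Peg 0: [3, 2]
Peg 1: [1]
Peg 2: [4]

After move 3 (1->1):
Peg 0: [3, 2]
Peg 1: [1]
Peg 2: [4]

After move 4 (0->0):
Peg 0: [3, 2]
Peg 1: [1]
Peg 2: [4]

After move 5 (0->0):
Peg 0: [3, 2]
Peg 1: [1]
Peg 2: [4]

Answer: Peg 0: [3, 2]
Peg 1: [1]
Peg 2: [4]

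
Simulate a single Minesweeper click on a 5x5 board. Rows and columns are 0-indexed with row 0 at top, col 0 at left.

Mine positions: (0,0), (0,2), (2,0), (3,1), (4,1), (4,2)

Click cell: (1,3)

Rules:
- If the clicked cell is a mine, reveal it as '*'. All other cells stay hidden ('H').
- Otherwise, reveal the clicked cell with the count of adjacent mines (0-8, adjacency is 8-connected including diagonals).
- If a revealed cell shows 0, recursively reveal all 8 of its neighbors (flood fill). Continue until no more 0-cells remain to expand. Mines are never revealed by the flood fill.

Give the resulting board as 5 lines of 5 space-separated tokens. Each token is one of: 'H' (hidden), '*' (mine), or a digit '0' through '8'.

H H H H H
H H H 1 H
H H H H H
H H H H H
H H H H H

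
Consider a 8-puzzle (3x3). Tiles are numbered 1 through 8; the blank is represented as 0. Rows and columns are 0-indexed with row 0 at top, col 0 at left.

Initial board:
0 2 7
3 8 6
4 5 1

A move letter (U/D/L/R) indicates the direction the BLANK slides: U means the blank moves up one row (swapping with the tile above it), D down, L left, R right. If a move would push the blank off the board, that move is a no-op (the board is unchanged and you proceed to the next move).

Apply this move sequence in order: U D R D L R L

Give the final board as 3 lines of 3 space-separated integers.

Answer: 3 2 7
8 5 6
0 4 1

Derivation:
After move 1 (U):
0 2 7
3 8 6
4 5 1

After move 2 (D):
3 2 7
0 8 6
4 5 1

After move 3 (R):
3 2 7
8 0 6
4 5 1

After move 4 (D):
3 2 7
8 5 6
4 0 1

After move 5 (L):
3 2 7
8 5 6
0 4 1

After move 6 (R):
3 2 7
8 5 6
4 0 1

After move 7 (L):
3 2 7
8 5 6
0 4 1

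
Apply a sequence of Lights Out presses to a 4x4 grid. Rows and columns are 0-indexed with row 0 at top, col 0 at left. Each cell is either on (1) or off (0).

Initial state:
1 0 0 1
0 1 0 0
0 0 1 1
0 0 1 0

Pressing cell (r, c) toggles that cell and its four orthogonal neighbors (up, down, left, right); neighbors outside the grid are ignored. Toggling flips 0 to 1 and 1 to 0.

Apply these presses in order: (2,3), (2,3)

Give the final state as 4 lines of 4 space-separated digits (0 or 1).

After press 1 at (2,3):
1 0 0 1
0 1 0 1
0 0 0 0
0 0 1 1

After press 2 at (2,3):
1 0 0 1
0 1 0 0
0 0 1 1
0 0 1 0

Answer: 1 0 0 1
0 1 0 0
0 0 1 1
0 0 1 0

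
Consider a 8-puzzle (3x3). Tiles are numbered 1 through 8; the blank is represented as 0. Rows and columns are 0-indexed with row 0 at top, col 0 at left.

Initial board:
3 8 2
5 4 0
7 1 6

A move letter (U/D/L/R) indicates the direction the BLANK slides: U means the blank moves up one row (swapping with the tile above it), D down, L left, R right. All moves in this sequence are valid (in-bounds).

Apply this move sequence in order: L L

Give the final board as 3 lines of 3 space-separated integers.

Answer: 3 8 2
0 5 4
7 1 6

Derivation:
After move 1 (L):
3 8 2
5 0 4
7 1 6

After move 2 (L):
3 8 2
0 5 4
7 1 6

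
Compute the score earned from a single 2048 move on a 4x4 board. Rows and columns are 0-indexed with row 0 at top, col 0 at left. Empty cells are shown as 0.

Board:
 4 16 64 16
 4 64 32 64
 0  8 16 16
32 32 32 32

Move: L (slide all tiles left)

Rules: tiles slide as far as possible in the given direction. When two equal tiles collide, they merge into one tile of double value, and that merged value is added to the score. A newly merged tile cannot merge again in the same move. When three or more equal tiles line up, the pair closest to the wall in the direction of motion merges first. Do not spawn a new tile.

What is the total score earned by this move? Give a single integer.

Slide left:
row 0: [4, 16, 64, 16] -> [4, 16, 64, 16]  score +0 (running 0)
row 1: [4, 64, 32, 64] -> [4, 64, 32, 64]  score +0 (running 0)
row 2: [0, 8, 16, 16] -> [8, 32, 0, 0]  score +32 (running 32)
row 3: [32, 32, 32, 32] -> [64, 64, 0, 0]  score +128 (running 160)
Board after move:
 4 16 64 16
 4 64 32 64
 8 32  0  0
64 64  0  0

Answer: 160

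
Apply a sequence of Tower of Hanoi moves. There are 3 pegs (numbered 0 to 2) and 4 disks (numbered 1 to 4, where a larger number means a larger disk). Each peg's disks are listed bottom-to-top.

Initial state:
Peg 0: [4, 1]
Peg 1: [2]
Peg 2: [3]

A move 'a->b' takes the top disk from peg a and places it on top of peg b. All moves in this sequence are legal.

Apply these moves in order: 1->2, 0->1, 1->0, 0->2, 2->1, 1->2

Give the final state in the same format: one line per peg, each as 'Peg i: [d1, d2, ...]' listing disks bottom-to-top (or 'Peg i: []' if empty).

Answer: Peg 0: [4]
Peg 1: []
Peg 2: [3, 2, 1]

Derivation:
After move 1 (1->2):
Peg 0: [4, 1]
Peg 1: []
Peg 2: [3, 2]

After move 2 (0->1):
Peg 0: [4]
Peg 1: [1]
Peg 2: [3, 2]

After move 3 (1->0):
Peg 0: [4, 1]
Peg 1: []
Peg 2: [3, 2]

After move 4 (0->2):
Peg 0: [4]
Peg 1: []
Peg 2: [3, 2, 1]

After move 5 (2->1):
Peg 0: [4]
Peg 1: [1]
Peg 2: [3, 2]

After move 6 (1->2):
Peg 0: [4]
Peg 1: []
Peg 2: [3, 2, 1]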